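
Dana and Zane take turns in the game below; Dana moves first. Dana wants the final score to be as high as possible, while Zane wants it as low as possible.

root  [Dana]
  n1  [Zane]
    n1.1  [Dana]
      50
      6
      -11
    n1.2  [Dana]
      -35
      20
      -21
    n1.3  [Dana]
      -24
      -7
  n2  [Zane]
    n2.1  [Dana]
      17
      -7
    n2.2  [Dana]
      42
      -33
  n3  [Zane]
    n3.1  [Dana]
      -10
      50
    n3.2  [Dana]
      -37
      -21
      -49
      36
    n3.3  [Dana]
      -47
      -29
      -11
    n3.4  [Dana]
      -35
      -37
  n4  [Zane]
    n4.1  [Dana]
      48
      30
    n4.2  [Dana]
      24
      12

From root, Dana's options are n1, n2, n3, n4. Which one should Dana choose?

n1.1 (Dana): max(50, 6, -11) = 50
n1.2 (Dana): max(-35, 20, -21) = 20
n1.3 (Dana): max(-24, -7) = -7
n1 (Zane): min(50, 20, -7) = -7
n2.1 (Dana): max(17, -7) = 17
n2.2 (Dana): max(42, -33) = 42
n2 (Zane): min(17, 42) = 17
n3.1 (Dana): max(-10, 50) = 50
n3.2 (Dana): max(-37, -21, -49, 36) = 36
n3.3 (Dana): max(-47, -29, -11) = -11
n3.4 (Dana): max(-35, -37) = -35
n3 (Zane): min(50, 36, -11, -35) = -35
n4.1 (Dana): max(48, 30) = 48
n4.2 (Dana): max(24, 12) = 24
n4 (Zane): min(48, 24) = 24
root (Dana): max(-7, 17, -35, 24) = 24
Dana at root wants the highest of {n1=-7, n2=17, n3=-35, n4=24}, so chooses n4.

n4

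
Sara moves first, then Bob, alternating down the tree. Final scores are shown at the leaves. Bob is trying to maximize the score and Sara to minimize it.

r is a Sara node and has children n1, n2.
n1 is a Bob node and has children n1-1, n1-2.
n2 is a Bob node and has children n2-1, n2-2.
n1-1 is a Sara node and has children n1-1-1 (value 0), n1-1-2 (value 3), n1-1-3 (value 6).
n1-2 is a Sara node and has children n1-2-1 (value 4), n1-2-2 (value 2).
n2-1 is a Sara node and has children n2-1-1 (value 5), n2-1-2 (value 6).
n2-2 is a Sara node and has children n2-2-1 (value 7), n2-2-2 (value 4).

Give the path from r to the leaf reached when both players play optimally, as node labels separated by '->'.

r -> n1 -> n1-2 -> n1-2-2

n1-1 (Sara): min(0, 3, 6) = 0
n1-2 (Sara): min(4, 2) = 2
n1 (Bob): max(0, 2) = 2
n2-1 (Sara): min(5, 6) = 5
n2-2 (Sara): min(7, 4) = 4
n2 (Bob): max(5, 4) = 5
r (Sara): min(2, 5) = 2
At r, Sara picks n1 (lowest: 2).
At n1, Bob picks n1-2 (highest: 2).
At n1-2, Sara picks n1-2-2 (lowest: 2).
Terminal value 2.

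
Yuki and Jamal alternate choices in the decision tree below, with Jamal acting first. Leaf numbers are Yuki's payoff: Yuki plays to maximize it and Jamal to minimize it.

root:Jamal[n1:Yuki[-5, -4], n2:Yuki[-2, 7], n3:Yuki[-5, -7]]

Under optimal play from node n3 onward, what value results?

n3 (Yuki): max(-5, -7) = -5

-5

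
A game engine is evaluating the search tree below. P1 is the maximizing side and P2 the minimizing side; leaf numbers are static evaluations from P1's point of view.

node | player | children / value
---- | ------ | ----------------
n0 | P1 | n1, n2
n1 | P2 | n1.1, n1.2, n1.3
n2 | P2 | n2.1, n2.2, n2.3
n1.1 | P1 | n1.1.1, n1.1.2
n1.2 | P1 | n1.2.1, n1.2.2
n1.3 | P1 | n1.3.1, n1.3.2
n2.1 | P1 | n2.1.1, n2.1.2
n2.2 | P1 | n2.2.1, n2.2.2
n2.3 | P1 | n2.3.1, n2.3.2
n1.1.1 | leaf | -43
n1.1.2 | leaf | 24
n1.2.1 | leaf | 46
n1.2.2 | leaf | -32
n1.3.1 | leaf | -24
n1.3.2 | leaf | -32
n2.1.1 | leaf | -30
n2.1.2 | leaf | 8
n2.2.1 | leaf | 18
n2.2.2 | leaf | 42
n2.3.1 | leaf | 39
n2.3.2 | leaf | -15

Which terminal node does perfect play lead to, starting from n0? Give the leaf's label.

n2.1.2

n1.1 (P1): max(-43, 24) = 24
n1.2 (P1): max(46, -32) = 46
n1.3 (P1): max(-24, -32) = -24
n1 (P2): min(24, 46, -24) = -24
n2.1 (P1): max(-30, 8) = 8
n2.2 (P1): max(18, 42) = 42
n2.3 (P1): max(39, -15) = 39
n2 (P2): min(8, 42, 39) = 8
n0 (P1): max(-24, 8) = 8
At n0, P1 picks n2 (highest: 8).
At n2, P2 picks n2.1 (lowest: 8).
At n2.1, P1 picks n2.1.2 (highest: 8).
Terminal value 8.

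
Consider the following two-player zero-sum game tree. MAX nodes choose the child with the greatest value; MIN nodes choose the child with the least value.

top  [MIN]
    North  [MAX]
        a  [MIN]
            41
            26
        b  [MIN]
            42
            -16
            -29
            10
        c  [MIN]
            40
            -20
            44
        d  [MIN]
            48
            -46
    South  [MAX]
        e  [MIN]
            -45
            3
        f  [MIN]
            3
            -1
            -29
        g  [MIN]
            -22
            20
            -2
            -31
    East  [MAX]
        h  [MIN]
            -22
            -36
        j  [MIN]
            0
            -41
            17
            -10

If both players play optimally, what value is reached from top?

a (MIN): min(41, 26) = 26
b (MIN): min(42, -16, -29, 10) = -29
c (MIN): min(40, -20, 44) = -20
d (MIN): min(48, -46) = -46
North (MAX): max(26, -29, -20, -46) = 26
e (MIN): min(-45, 3) = -45
f (MIN): min(3, -1, -29) = -29
g (MIN): min(-22, 20, -2, -31) = -31
South (MAX): max(-45, -29, -31) = -29
h (MIN): min(-22, -36) = -36
j (MIN): min(0, -41, 17, -10) = -41
East (MAX): max(-36, -41) = -36
top (MIN): min(26, -29, -36) = -36

-36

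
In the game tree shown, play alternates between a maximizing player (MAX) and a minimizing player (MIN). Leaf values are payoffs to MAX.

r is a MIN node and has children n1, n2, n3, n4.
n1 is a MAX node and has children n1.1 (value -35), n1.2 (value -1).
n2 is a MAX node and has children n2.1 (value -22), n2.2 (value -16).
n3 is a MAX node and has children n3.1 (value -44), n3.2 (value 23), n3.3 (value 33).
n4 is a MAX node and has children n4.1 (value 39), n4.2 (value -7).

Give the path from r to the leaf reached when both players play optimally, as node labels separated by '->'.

n1 (MAX): max(-35, -1) = -1
n2 (MAX): max(-22, -16) = -16
n3 (MAX): max(-44, 23, 33) = 33
n4 (MAX): max(39, -7) = 39
r (MIN): min(-1, -16, 33, 39) = -16
At r, MIN picks n2 (lowest: -16).
At n2, MAX picks n2.2 (highest: -16).
Terminal value -16.

r -> n2 -> n2.2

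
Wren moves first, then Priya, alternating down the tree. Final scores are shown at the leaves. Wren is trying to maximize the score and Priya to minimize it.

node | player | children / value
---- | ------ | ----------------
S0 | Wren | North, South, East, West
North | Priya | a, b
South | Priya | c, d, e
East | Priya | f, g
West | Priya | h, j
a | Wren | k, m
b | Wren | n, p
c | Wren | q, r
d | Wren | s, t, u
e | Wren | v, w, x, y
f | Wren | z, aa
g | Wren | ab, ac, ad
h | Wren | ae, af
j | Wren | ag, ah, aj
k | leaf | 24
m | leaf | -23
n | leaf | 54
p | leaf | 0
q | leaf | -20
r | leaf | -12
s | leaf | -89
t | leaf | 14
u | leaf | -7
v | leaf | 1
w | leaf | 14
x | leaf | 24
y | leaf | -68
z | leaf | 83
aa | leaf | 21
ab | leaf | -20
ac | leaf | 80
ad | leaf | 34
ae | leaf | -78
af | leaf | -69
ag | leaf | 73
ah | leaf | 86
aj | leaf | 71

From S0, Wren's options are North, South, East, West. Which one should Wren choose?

East

a (Wren): max(24, -23) = 24
b (Wren): max(54, 0) = 54
North (Priya): min(24, 54) = 24
c (Wren): max(-20, -12) = -12
d (Wren): max(-89, 14, -7) = 14
e (Wren): max(1, 14, 24, -68) = 24
South (Priya): min(-12, 14, 24) = -12
f (Wren): max(83, 21) = 83
g (Wren): max(-20, 80, 34) = 80
East (Priya): min(83, 80) = 80
h (Wren): max(-78, -69) = -69
j (Wren): max(73, 86, 71) = 86
West (Priya): min(-69, 86) = -69
S0 (Wren): max(24, -12, 80, -69) = 80
Wren at S0 wants the highest of {North=24, South=-12, East=80, West=-69}, so chooses East.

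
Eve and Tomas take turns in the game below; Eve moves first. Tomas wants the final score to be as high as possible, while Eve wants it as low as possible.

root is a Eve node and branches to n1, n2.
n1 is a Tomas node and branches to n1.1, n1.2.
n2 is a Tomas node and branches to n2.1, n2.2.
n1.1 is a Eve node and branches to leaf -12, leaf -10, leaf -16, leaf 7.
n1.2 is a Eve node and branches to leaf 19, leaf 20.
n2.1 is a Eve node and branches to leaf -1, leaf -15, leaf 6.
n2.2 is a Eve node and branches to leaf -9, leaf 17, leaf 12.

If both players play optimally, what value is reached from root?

-9

n1.1 (Eve): min(-12, -10, -16, 7) = -16
n1.2 (Eve): min(19, 20) = 19
n1 (Tomas): max(-16, 19) = 19
n2.1 (Eve): min(-1, -15, 6) = -15
n2.2 (Eve): min(-9, 17, 12) = -9
n2 (Tomas): max(-15, -9) = -9
root (Eve): min(19, -9) = -9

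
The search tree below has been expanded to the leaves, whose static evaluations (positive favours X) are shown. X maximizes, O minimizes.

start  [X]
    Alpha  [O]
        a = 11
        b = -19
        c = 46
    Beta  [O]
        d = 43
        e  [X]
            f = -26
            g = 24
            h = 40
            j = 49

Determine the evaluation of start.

43

Alpha (O): min(11, -19, 46) = -19
e (X): max(-26, 24, 40, 49) = 49
Beta (O): min(43, 49) = 43
start (X): max(-19, 43) = 43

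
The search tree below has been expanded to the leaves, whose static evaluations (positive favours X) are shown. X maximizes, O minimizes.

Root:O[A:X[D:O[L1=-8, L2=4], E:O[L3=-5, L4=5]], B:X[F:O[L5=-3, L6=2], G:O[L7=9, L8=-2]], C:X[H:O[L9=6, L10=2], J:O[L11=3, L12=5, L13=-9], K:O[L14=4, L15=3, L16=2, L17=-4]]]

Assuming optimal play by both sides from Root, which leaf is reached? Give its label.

L3

D (O): min(-8, 4) = -8
E (O): min(-5, 5) = -5
A (X): max(-8, -5) = -5
F (O): min(-3, 2) = -3
G (O): min(9, -2) = -2
B (X): max(-3, -2) = -2
H (O): min(6, 2) = 2
J (O): min(3, 5, -9) = -9
K (O): min(4, 3, 2, -4) = -4
C (X): max(2, -9, -4) = 2
Root (O): min(-5, -2, 2) = -5
At Root, O picks A (lowest: -5).
At A, X picks E (highest: -5).
At E, O picks L3 (lowest: -5).
Terminal value -5.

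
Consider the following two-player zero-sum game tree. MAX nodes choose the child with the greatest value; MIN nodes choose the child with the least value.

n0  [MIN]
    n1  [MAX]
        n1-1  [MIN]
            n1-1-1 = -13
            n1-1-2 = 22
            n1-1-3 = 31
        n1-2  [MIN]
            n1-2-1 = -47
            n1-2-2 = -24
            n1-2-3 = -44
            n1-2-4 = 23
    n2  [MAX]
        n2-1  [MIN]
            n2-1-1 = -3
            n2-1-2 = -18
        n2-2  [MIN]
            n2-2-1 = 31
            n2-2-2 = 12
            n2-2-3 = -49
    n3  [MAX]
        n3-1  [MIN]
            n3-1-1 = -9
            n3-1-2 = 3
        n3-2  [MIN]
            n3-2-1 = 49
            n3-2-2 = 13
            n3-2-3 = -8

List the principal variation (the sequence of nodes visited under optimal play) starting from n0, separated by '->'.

n0 -> n2 -> n2-1 -> n2-1-2

n1-1 (MIN): min(-13, 22, 31) = -13
n1-2 (MIN): min(-47, -24, -44, 23) = -47
n1 (MAX): max(-13, -47) = -13
n2-1 (MIN): min(-3, -18) = -18
n2-2 (MIN): min(31, 12, -49) = -49
n2 (MAX): max(-18, -49) = -18
n3-1 (MIN): min(-9, 3) = -9
n3-2 (MIN): min(49, 13, -8) = -8
n3 (MAX): max(-9, -8) = -8
n0 (MIN): min(-13, -18, -8) = -18
At n0, MIN picks n2 (lowest: -18).
At n2, MAX picks n2-1 (highest: -18).
At n2-1, MIN picks n2-1-2 (lowest: -18).
Terminal value -18.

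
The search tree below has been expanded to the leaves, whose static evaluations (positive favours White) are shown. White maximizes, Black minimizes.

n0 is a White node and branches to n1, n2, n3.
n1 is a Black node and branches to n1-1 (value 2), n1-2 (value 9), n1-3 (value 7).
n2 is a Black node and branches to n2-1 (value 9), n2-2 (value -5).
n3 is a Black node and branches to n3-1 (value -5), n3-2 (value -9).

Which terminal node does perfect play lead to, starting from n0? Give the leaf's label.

n1-1

n1 (Black): min(2, 9, 7) = 2
n2 (Black): min(9, -5) = -5
n3 (Black): min(-5, -9) = -9
n0 (White): max(2, -5, -9) = 2
At n0, White picks n1 (highest: 2).
At n1, Black picks n1-1 (lowest: 2).
Terminal value 2.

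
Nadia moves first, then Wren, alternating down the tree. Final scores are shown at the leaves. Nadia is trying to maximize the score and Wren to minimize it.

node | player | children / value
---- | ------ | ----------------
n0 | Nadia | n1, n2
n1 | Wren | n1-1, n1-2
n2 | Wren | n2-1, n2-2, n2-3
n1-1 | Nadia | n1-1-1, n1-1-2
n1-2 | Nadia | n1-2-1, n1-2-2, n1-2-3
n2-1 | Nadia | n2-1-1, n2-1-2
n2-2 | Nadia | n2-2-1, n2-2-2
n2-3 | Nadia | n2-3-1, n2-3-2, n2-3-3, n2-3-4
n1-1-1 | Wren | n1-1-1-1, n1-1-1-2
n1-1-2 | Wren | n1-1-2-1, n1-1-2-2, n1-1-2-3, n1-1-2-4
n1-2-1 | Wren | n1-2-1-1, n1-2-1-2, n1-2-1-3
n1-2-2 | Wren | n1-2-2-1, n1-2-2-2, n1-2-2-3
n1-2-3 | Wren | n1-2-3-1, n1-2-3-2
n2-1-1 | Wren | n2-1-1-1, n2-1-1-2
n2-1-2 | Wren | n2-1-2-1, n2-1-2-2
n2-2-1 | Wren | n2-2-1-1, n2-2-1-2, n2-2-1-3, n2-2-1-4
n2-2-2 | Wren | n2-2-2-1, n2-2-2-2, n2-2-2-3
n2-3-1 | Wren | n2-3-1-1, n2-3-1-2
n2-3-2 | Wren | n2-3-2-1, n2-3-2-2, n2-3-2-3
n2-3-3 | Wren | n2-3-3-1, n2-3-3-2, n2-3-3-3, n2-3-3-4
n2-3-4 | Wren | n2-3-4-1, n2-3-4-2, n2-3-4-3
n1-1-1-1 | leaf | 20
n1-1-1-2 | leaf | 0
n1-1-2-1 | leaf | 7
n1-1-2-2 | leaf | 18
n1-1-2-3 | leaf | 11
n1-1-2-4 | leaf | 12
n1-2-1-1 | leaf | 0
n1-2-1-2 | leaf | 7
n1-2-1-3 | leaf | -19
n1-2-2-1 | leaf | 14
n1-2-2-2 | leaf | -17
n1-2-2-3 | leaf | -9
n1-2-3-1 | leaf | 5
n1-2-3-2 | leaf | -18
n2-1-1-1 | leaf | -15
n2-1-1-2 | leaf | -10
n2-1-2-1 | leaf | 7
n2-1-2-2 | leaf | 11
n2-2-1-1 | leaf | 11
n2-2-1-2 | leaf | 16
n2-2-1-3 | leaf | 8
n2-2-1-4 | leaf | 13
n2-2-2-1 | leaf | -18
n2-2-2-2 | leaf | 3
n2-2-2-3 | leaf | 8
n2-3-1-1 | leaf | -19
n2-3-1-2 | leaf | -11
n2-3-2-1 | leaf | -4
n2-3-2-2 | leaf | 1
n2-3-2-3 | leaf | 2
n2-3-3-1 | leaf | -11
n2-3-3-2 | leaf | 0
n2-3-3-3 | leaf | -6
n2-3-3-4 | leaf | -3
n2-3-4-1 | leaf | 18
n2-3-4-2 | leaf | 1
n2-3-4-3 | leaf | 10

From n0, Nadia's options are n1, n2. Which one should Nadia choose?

n1-1-1 (Wren): min(20, 0) = 0
n1-1-2 (Wren): min(7, 18, 11, 12) = 7
n1-1 (Nadia): max(0, 7) = 7
n1-2-1 (Wren): min(0, 7, -19) = -19
n1-2-2 (Wren): min(14, -17, -9) = -17
n1-2-3 (Wren): min(5, -18) = -18
n1-2 (Nadia): max(-19, -17, -18) = -17
n1 (Wren): min(7, -17) = -17
n2-1-1 (Wren): min(-15, -10) = -15
n2-1-2 (Wren): min(7, 11) = 7
n2-1 (Nadia): max(-15, 7) = 7
n2-2-1 (Wren): min(11, 16, 8, 13) = 8
n2-2-2 (Wren): min(-18, 3, 8) = -18
n2-2 (Nadia): max(8, -18) = 8
n2-3-1 (Wren): min(-19, -11) = -19
n2-3-2 (Wren): min(-4, 1, 2) = -4
n2-3-3 (Wren): min(-11, 0, -6, -3) = -11
n2-3-4 (Wren): min(18, 1, 10) = 1
n2-3 (Nadia): max(-19, -4, -11, 1) = 1
n2 (Wren): min(7, 8, 1) = 1
n0 (Nadia): max(-17, 1) = 1
Nadia at n0 wants the highest of {n1=-17, n2=1}, so chooses n2.

n2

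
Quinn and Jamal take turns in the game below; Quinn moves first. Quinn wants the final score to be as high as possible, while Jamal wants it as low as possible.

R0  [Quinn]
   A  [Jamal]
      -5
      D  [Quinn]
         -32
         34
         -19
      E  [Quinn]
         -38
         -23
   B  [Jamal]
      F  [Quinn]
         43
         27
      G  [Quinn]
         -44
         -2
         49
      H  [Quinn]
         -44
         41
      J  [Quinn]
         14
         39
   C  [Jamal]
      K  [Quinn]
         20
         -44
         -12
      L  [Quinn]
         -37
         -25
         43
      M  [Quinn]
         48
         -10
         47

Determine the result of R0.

D (Quinn): max(-32, 34, -19) = 34
E (Quinn): max(-38, -23) = -23
A (Jamal): min(-5, 34, -23) = -23
F (Quinn): max(43, 27) = 43
G (Quinn): max(-44, -2, 49) = 49
H (Quinn): max(-44, 41) = 41
J (Quinn): max(14, 39) = 39
B (Jamal): min(43, 49, 41, 39) = 39
K (Quinn): max(20, -44, -12) = 20
L (Quinn): max(-37, -25, 43) = 43
M (Quinn): max(48, -10, 47) = 48
C (Jamal): min(20, 43, 48) = 20
R0 (Quinn): max(-23, 39, 20) = 39

39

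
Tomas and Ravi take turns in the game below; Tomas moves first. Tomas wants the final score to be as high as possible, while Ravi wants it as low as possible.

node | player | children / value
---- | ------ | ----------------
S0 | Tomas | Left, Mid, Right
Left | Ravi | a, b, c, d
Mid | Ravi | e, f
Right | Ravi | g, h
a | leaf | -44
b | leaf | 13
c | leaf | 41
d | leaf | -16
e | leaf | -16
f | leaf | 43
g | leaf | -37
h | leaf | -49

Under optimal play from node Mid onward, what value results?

Mid (Ravi): min(-16, 43) = -16

-16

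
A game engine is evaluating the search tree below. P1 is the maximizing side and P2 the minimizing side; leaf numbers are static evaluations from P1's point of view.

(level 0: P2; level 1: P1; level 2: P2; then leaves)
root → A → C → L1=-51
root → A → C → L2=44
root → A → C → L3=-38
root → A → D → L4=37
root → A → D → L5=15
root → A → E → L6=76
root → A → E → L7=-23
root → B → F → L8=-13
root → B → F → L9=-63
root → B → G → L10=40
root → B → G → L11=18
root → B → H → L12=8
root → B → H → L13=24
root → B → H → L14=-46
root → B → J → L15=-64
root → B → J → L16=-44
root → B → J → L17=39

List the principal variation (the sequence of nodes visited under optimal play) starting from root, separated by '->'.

C (P2): min(-51, 44, -38) = -51
D (P2): min(37, 15) = 15
E (P2): min(76, -23) = -23
A (P1): max(-51, 15, -23) = 15
F (P2): min(-13, -63) = -63
G (P2): min(40, 18) = 18
H (P2): min(8, 24, -46) = -46
J (P2): min(-64, -44, 39) = -64
B (P1): max(-63, 18, -46, -64) = 18
root (P2): min(15, 18) = 15
At root, P2 picks A (lowest: 15).
At A, P1 picks D (highest: 15).
At D, P2 picks L5 (lowest: 15).
Terminal value 15.

root -> A -> D -> L5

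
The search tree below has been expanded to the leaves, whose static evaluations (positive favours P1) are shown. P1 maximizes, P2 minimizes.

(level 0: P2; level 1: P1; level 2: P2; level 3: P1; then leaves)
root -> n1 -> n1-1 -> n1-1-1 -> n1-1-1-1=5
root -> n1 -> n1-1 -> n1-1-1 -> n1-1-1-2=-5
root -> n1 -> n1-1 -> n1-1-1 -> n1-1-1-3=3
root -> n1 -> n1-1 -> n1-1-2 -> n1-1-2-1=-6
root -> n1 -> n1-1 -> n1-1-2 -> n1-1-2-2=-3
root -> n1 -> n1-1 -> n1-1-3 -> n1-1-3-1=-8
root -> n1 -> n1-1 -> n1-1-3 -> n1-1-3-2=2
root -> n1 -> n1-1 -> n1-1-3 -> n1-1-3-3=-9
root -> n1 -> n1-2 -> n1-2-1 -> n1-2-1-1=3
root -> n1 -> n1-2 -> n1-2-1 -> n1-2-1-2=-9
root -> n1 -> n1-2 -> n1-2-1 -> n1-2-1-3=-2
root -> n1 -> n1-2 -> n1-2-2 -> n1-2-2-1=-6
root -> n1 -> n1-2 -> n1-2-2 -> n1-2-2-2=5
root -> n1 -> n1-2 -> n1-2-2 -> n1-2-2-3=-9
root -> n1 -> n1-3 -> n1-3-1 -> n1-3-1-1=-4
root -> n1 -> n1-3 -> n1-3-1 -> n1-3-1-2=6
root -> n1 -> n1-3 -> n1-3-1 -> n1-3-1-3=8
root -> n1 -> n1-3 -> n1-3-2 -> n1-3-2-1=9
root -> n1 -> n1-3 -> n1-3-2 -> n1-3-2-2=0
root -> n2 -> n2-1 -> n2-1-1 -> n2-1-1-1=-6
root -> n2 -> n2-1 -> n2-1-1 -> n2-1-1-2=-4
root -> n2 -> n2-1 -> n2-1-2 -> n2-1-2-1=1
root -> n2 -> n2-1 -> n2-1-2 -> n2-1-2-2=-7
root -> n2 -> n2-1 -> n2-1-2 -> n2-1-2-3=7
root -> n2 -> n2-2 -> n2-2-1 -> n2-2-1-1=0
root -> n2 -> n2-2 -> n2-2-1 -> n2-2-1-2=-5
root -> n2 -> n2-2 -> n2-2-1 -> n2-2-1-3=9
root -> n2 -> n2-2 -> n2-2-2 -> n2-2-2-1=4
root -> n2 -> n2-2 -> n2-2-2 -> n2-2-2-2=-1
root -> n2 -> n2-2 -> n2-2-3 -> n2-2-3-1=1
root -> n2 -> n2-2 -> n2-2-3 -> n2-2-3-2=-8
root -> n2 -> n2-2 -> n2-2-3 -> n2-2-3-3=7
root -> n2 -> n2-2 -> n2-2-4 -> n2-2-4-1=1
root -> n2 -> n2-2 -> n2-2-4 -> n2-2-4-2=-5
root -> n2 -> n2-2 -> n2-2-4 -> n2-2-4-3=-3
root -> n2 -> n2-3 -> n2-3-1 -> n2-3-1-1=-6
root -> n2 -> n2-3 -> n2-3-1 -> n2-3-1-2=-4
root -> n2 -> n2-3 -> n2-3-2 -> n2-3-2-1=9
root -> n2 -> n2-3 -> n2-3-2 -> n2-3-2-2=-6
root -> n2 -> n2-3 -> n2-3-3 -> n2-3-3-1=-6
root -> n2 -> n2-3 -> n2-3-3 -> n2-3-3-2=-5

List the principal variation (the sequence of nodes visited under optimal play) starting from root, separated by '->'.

root -> n2 -> n2-2 -> n2-2-4 -> n2-2-4-1

n1-1-1 (P1): max(5, -5, 3) = 5
n1-1-2 (P1): max(-6, -3) = -3
n1-1-3 (P1): max(-8, 2, -9) = 2
n1-1 (P2): min(5, -3, 2) = -3
n1-2-1 (P1): max(3, -9, -2) = 3
n1-2-2 (P1): max(-6, 5, -9) = 5
n1-2 (P2): min(3, 5) = 3
n1-3-1 (P1): max(-4, 6, 8) = 8
n1-3-2 (P1): max(9, 0) = 9
n1-3 (P2): min(8, 9) = 8
n1 (P1): max(-3, 3, 8) = 8
n2-1-1 (P1): max(-6, -4) = -4
n2-1-2 (P1): max(1, -7, 7) = 7
n2-1 (P2): min(-4, 7) = -4
n2-2-1 (P1): max(0, -5, 9) = 9
n2-2-2 (P1): max(4, -1) = 4
n2-2-3 (P1): max(1, -8, 7) = 7
n2-2-4 (P1): max(1, -5, -3) = 1
n2-2 (P2): min(9, 4, 7, 1) = 1
n2-3-1 (P1): max(-6, -4) = -4
n2-3-2 (P1): max(9, -6) = 9
n2-3-3 (P1): max(-6, -5) = -5
n2-3 (P2): min(-4, 9, -5) = -5
n2 (P1): max(-4, 1, -5) = 1
root (P2): min(8, 1) = 1
At root, P2 picks n2 (lowest: 1).
At n2, P1 picks n2-2 (highest: 1).
At n2-2, P2 picks n2-2-4 (lowest: 1).
At n2-2-4, P1 picks n2-2-4-1 (highest: 1).
Terminal value 1.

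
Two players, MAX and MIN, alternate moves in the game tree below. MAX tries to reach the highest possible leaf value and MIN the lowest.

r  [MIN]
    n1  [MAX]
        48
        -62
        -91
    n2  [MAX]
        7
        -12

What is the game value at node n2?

7

n2 (MAX): max(7, -12) = 7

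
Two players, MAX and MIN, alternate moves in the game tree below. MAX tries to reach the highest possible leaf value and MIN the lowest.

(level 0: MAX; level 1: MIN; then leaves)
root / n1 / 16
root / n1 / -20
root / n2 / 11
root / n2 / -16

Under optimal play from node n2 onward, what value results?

-16

n2 (MIN): min(11, -16) = -16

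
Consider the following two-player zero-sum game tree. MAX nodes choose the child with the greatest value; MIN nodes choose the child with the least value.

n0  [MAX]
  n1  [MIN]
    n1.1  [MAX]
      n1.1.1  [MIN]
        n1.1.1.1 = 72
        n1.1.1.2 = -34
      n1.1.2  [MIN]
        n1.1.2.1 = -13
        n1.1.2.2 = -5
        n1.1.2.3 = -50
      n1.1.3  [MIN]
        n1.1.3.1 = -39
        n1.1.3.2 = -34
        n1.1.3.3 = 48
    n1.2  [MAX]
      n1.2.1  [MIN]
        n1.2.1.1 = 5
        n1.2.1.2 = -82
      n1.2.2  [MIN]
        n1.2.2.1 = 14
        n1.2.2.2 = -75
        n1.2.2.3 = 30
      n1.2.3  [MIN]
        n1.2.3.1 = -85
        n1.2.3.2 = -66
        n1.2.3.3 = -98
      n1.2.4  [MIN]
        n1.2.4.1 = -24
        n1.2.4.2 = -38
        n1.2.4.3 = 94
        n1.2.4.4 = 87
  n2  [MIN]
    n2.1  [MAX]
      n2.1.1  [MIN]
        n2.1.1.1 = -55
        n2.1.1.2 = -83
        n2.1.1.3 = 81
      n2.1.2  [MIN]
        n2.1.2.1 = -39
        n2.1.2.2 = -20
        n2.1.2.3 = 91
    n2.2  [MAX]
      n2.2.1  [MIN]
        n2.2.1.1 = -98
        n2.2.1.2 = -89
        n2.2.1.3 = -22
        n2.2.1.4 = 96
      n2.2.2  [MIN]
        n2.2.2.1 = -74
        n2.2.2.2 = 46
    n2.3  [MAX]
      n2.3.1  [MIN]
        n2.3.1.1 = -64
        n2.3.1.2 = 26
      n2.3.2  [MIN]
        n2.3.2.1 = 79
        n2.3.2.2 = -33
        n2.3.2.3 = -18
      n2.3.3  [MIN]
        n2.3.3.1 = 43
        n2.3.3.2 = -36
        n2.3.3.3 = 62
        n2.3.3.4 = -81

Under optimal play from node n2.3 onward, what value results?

n2.3.1 (MIN): min(-64, 26) = -64
n2.3.2 (MIN): min(79, -33, -18) = -33
n2.3.3 (MIN): min(43, -36, 62, -81) = -81
n2.3 (MAX): max(-64, -33, -81) = -33

-33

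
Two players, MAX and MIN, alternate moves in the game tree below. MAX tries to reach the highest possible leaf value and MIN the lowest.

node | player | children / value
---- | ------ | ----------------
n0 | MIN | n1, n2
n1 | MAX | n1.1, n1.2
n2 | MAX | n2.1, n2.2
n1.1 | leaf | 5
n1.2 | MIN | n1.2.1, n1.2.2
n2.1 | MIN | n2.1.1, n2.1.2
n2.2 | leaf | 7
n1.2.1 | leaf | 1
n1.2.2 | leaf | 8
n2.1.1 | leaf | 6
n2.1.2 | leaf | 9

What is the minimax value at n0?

5

n1.2 (MIN): min(1, 8) = 1
n1 (MAX): max(5, 1) = 5
n2.1 (MIN): min(6, 9) = 6
n2 (MAX): max(6, 7) = 7
n0 (MIN): min(5, 7) = 5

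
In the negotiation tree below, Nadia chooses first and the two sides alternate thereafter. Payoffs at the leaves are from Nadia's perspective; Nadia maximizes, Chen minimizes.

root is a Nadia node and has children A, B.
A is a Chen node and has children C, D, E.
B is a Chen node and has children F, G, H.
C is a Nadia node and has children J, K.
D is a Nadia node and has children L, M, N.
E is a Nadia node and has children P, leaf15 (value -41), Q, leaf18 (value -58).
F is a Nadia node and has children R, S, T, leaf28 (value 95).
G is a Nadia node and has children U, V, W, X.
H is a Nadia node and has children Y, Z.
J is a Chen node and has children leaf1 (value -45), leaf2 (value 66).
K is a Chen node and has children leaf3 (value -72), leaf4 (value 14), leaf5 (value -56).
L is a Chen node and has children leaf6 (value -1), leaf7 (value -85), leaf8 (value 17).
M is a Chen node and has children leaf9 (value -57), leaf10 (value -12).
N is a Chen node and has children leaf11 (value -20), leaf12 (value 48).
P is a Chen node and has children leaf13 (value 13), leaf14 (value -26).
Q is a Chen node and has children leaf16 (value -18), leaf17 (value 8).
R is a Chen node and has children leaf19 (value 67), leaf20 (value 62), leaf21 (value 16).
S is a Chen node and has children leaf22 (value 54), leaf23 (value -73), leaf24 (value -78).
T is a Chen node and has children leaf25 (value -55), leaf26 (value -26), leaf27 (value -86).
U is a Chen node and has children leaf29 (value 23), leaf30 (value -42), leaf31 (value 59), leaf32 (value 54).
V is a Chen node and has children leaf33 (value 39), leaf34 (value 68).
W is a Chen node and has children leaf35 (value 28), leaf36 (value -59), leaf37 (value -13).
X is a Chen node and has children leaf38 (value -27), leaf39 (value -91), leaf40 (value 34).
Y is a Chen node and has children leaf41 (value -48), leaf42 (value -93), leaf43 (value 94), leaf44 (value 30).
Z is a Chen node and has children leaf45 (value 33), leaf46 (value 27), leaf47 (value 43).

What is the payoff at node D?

-20

L (Chen): min(-1, -85, 17) = -85
M (Chen): min(-57, -12) = -57
N (Chen): min(-20, 48) = -20
D (Nadia): max(-85, -57, -20) = -20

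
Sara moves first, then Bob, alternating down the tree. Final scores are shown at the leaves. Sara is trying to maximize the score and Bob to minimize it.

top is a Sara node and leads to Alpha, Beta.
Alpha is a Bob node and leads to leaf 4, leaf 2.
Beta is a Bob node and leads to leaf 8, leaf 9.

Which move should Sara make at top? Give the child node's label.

Beta

Alpha (Bob): min(4, 2) = 2
Beta (Bob): min(8, 9) = 8
top (Sara): max(2, 8) = 8
Sara at top wants the highest of {Alpha=2, Beta=8}, so chooses Beta.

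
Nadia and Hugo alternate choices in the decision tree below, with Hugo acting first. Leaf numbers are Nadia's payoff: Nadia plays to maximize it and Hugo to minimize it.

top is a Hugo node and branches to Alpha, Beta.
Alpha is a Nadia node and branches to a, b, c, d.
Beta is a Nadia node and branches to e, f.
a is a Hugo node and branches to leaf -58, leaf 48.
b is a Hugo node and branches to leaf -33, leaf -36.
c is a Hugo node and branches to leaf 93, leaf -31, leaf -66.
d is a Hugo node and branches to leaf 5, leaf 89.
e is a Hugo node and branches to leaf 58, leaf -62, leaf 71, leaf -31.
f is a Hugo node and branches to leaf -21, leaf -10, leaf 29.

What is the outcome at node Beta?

-21

e (Hugo): min(58, -62, 71, -31) = -62
f (Hugo): min(-21, -10, 29) = -21
Beta (Nadia): max(-62, -21) = -21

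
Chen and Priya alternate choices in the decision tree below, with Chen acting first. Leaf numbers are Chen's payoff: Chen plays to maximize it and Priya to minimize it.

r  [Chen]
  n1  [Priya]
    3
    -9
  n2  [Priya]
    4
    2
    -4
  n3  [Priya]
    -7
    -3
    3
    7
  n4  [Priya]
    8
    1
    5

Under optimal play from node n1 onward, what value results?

n1 (Priya): min(3, -9) = -9

-9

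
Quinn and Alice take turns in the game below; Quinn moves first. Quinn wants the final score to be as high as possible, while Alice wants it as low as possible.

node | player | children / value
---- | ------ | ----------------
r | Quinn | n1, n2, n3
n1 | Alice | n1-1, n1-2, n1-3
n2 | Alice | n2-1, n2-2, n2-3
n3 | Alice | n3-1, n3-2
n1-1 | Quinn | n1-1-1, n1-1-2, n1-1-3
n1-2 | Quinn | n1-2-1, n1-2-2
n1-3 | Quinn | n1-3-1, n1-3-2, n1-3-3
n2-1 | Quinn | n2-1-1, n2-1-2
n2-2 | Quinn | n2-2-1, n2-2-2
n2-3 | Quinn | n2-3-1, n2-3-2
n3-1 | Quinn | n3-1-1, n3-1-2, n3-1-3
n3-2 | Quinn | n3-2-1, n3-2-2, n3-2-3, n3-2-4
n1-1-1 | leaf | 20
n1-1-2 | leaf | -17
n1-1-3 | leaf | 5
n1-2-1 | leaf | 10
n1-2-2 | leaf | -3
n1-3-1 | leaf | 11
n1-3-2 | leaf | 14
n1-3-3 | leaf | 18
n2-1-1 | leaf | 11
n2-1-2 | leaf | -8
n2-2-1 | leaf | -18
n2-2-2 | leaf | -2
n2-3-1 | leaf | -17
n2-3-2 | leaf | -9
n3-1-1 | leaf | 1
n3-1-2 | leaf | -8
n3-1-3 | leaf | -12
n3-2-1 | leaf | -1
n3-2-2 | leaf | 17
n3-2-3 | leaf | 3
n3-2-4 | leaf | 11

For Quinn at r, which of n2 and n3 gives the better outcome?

n3

n2-1 (Quinn): max(11, -8) = 11
n2-2 (Quinn): max(-18, -2) = -2
n2-3 (Quinn): max(-17, -9) = -9
n2 (Alice): min(11, -2, -9) = -9
n3-1 (Quinn): max(1, -8, -12) = 1
n3-2 (Quinn): max(-1, 17, 3, 11) = 17
n3 (Alice): min(1, 17) = 1
Quinn prefers the higher value; n2=-9, n3=1. n3 is better since 1 > -9.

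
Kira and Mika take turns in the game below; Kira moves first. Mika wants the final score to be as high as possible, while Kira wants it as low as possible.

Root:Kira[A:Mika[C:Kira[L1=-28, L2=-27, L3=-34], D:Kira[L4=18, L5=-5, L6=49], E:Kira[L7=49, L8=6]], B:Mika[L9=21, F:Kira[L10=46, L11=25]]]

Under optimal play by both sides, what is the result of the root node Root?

C (Kira): min(-28, -27, -34) = -34
D (Kira): min(18, -5, 49) = -5
E (Kira): min(49, 6) = 6
A (Mika): max(-34, -5, 6) = 6
F (Kira): min(46, 25) = 25
B (Mika): max(21, 25) = 25
Root (Kira): min(6, 25) = 6

6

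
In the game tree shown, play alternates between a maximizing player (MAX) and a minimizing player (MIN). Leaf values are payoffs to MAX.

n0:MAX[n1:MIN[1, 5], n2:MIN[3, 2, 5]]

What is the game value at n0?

2

n1 (MIN): min(1, 5) = 1
n2 (MIN): min(3, 2, 5) = 2
n0 (MAX): max(1, 2) = 2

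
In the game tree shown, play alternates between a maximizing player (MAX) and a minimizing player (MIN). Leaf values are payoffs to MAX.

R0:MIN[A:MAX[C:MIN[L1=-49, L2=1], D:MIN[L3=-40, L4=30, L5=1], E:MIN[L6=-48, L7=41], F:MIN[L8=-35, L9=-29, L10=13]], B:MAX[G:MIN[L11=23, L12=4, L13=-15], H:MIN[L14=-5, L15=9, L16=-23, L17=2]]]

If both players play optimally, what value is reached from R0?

-35

C (MIN): min(-49, 1) = -49
D (MIN): min(-40, 30, 1) = -40
E (MIN): min(-48, 41) = -48
F (MIN): min(-35, -29, 13) = -35
A (MAX): max(-49, -40, -48, -35) = -35
G (MIN): min(23, 4, -15) = -15
H (MIN): min(-5, 9, -23, 2) = -23
B (MAX): max(-15, -23) = -15
R0 (MIN): min(-35, -15) = -35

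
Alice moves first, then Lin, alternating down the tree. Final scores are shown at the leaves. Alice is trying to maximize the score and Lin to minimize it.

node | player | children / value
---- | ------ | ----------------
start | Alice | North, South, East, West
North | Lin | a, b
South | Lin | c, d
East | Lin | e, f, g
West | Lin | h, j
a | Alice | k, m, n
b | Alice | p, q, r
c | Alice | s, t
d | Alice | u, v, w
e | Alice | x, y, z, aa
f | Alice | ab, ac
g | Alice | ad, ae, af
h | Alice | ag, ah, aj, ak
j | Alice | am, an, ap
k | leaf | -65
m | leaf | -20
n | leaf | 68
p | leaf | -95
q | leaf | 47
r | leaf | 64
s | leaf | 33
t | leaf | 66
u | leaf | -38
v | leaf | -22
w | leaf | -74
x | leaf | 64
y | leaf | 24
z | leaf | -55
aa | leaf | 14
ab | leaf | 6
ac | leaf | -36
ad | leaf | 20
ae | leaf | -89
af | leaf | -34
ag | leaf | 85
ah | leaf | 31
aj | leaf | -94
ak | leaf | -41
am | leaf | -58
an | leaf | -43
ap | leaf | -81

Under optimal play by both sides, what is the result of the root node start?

64

a (Alice): max(-65, -20, 68) = 68
b (Alice): max(-95, 47, 64) = 64
North (Lin): min(68, 64) = 64
c (Alice): max(33, 66) = 66
d (Alice): max(-38, -22, -74) = -22
South (Lin): min(66, -22) = -22
e (Alice): max(64, 24, -55, 14) = 64
f (Alice): max(6, -36) = 6
g (Alice): max(20, -89, -34) = 20
East (Lin): min(64, 6, 20) = 6
h (Alice): max(85, 31, -94, -41) = 85
j (Alice): max(-58, -43, -81) = -43
West (Lin): min(85, -43) = -43
start (Alice): max(64, -22, 6, -43) = 64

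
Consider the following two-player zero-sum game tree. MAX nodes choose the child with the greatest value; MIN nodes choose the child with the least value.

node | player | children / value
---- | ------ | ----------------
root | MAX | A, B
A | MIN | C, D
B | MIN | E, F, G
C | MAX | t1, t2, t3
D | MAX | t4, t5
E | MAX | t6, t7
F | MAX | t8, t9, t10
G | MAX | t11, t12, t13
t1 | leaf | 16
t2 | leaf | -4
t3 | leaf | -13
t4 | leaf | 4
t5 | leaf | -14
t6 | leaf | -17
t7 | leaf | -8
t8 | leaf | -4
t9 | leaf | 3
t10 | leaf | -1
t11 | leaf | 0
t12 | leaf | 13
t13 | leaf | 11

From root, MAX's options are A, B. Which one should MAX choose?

C (MAX): max(16, -4, -13) = 16
D (MAX): max(4, -14) = 4
A (MIN): min(16, 4) = 4
E (MAX): max(-17, -8) = -8
F (MAX): max(-4, 3, -1) = 3
G (MAX): max(0, 13, 11) = 13
B (MIN): min(-8, 3, 13) = -8
root (MAX): max(4, -8) = 4
MAX at root wants the highest of {A=4, B=-8}, so chooses A.

A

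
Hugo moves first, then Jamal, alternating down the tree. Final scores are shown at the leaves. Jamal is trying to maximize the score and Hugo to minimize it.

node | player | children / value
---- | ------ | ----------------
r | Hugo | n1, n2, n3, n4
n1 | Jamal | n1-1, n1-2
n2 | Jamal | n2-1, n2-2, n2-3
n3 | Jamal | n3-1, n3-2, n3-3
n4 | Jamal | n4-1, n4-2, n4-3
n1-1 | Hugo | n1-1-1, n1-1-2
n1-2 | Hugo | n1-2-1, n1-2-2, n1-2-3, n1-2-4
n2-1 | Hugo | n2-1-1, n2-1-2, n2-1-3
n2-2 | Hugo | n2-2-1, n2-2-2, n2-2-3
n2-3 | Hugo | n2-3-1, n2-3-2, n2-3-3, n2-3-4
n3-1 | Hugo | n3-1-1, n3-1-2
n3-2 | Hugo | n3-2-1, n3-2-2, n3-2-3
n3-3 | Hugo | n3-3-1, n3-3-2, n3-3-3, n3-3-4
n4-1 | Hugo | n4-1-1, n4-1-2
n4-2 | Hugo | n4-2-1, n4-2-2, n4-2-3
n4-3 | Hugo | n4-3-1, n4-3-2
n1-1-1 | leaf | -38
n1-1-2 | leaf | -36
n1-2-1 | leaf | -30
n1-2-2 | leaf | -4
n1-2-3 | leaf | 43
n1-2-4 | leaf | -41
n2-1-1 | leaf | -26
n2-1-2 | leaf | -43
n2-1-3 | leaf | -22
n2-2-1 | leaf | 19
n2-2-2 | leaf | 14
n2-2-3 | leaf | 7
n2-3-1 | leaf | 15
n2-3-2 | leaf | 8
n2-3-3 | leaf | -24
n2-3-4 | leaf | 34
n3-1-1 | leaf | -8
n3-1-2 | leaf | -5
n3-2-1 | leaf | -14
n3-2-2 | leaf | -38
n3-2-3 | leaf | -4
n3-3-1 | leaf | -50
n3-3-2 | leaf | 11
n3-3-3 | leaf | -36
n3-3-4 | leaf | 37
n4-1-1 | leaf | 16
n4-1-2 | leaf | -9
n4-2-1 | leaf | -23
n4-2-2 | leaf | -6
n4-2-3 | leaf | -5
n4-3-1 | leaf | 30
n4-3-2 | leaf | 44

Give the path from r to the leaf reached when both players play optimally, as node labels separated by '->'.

n1-1 (Hugo): min(-38, -36) = -38
n1-2 (Hugo): min(-30, -4, 43, -41) = -41
n1 (Jamal): max(-38, -41) = -38
n2-1 (Hugo): min(-26, -43, -22) = -43
n2-2 (Hugo): min(19, 14, 7) = 7
n2-3 (Hugo): min(15, 8, -24, 34) = -24
n2 (Jamal): max(-43, 7, -24) = 7
n3-1 (Hugo): min(-8, -5) = -8
n3-2 (Hugo): min(-14, -38, -4) = -38
n3-3 (Hugo): min(-50, 11, -36, 37) = -50
n3 (Jamal): max(-8, -38, -50) = -8
n4-1 (Hugo): min(16, -9) = -9
n4-2 (Hugo): min(-23, -6, -5) = -23
n4-3 (Hugo): min(30, 44) = 30
n4 (Jamal): max(-9, -23, 30) = 30
r (Hugo): min(-38, 7, -8, 30) = -38
At r, Hugo picks n1 (lowest: -38).
At n1, Jamal picks n1-1 (highest: -38).
At n1-1, Hugo picks n1-1-1 (lowest: -38).
Terminal value -38.

r -> n1 -> n1-1 -> n1-1-1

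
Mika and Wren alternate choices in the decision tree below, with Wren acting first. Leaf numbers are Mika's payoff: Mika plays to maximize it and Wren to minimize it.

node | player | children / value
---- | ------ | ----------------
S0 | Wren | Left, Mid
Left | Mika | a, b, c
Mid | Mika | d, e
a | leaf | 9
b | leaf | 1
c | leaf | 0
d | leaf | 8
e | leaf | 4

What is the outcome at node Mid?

8

Mid (Mika): max(8, 4) = 8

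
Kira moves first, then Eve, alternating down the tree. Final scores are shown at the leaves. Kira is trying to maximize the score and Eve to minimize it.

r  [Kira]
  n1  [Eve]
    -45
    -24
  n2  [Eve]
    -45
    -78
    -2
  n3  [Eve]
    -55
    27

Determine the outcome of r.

n1 (Eve): min(-45, -24) = -45
n2 (Eve): min(-45, -78, -2) = -78
n3 (Eve): min(-55, 27) = -55
r (Kira): max(-45, -78, -55) = -45

-45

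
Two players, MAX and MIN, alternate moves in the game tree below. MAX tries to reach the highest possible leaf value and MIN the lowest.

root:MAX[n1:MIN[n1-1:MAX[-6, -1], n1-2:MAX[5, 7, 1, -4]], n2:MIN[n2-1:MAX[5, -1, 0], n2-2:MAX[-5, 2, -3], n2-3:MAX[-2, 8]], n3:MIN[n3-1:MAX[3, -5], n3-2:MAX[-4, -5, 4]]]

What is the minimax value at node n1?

n1-1 (MAX): max(-6, -1) = -1
n1-2 (MAX): max(5, 7, 1, -4) = 7
n1 (MIN): min(-1, 7) = -1

-1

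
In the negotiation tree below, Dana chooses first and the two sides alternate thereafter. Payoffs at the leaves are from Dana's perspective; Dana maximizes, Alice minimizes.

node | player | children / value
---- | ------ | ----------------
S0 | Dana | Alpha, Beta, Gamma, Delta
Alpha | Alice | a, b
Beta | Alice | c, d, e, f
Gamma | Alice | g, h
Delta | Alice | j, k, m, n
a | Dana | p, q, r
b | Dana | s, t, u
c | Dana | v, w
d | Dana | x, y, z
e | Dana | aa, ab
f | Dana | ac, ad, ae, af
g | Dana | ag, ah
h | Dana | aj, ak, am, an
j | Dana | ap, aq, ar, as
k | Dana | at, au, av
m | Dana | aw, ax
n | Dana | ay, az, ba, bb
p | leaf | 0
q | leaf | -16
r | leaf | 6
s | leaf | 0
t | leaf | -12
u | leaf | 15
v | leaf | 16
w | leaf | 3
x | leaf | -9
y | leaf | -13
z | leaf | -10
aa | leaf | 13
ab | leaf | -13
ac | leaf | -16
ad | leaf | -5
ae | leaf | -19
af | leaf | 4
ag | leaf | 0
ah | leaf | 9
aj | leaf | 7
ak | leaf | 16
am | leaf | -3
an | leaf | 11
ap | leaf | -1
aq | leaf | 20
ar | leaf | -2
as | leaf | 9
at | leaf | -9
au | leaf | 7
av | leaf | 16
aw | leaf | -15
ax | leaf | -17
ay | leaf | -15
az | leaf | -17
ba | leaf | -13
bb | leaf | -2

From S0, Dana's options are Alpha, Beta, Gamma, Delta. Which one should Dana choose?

Gamma

a (Dana): max(0, -16, 6) = 6
b (Dana): max(0, -12, 15) = 15
Alpha (Alice): min(6, 15) = 6
c (Dana): max(16, 3) = 16
d (Dana): max(-9, -13, -10) = -9
e (Dana): max(13, -13) = 13
f (Dana): max(-16, -5, -19, 4) = 4
Beta (Alice): min(16, -9, 13, 4) = -9
g (Dana): max(0, 9) = 9
h (Dana): max(7, 16, -3, 11) = 16
Gamma (Alice): min(9, 16) = 9
j (Dana): max(-1, 20, -2, 9) = 20
k (Dana): max(-9, 7, 16) = 16
m (Dana): max(-15, -17) = -15
n (Dana): max(-15, -17, -13, -2) = -2
Delta (Alice): min(20, 16, -15, -2) = -15
S0 (Dana): max(6, -9, 9, -15) = 9
Dana at S0 wants the highest of {Alpha=6, Beta=-9, Gamma=9, Delta=-15}, so chooses Gamma.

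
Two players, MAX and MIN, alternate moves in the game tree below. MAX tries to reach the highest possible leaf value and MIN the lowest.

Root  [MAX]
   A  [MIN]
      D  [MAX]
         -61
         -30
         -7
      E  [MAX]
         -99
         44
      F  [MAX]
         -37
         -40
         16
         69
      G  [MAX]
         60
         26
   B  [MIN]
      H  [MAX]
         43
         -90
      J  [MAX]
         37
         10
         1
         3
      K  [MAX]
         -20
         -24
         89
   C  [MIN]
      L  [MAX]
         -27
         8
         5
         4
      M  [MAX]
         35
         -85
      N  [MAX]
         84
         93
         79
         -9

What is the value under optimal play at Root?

37

D (MAX): max(-61, -30, -7) = -7
E (MAX): max(-99, 44) = 44
F (MAX): max(-37, -40, 16, 69) = 69
G (MAX): max(60, 26) = 60
A (MIN): min(-7, 44, 69, 60) = -7
H (MAX): max(43, -90) = 43
J (MAX): max(37, 10, 1, 3) = 37
K (MAX): max(-20, -24, 89) = 89
B (MIN): min(43, 37, 89) = 37
L (MAX): max(-27, 8, 5, 4) = 8
M (MAX): max(35, -85) = 35
N (MAX): max(84, 93, 79, -9) = 93
C (MIN): min(8, 35, 93) = 8
Root (MAX): max(-7, 37, 8) = 37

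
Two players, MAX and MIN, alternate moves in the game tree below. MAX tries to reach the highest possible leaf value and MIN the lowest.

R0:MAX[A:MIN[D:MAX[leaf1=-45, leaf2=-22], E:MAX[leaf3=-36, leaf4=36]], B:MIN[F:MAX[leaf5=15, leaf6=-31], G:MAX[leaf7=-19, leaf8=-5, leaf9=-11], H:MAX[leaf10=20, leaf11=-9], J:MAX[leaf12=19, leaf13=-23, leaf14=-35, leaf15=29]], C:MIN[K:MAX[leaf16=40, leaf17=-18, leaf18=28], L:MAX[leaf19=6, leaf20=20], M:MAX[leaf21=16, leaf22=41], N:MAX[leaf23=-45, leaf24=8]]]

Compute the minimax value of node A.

D (MAX): max(-45, -22) = -22
E (MAX): max(-36, 36) = 36
A (MIN): min(-22, 36) = -22

-22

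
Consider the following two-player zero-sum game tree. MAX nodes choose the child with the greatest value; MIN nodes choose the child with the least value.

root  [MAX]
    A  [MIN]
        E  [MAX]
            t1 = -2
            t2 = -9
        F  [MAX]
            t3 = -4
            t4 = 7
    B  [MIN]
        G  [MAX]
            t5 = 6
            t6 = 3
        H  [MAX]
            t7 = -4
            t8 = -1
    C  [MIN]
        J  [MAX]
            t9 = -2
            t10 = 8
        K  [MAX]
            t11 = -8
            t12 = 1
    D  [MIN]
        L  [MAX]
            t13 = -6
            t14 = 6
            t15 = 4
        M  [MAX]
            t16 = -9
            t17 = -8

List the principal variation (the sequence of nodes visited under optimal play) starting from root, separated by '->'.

E (MAX): max(-2, -9) = -2
F (MAX): max(-4, 7) = 7
A (MIN): min(-2, 7) = -2
G (MAX): max(6, 3) = 6
H (MAX): max(-4, -1) = -1
B (MIN): min(6, -1) = -1
J (MAX): max(-2, 8) = 8
K (MAX): max(-8, 1) = 1
C (MIN): min(8, 1) = 1
L (MAX): max(-6, 6, 4) = 6
M (MAX): max(-9, -8) = -8
D (MIN): min(6, -8) = -8
root (MAX): max(-2, -1, 1, -8) = 1
At root, MAX picks C (highest: 1).
At C, MIN picks K (lowest: 1).
At K, MAX picks t12 (highest: 1).
Terminal value 1.

root -> C -> K -> t12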